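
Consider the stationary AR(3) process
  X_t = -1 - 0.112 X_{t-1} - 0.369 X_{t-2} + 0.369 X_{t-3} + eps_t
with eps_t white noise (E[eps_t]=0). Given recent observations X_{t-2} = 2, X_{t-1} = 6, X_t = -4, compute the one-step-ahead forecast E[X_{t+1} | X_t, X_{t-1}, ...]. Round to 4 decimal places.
E[X_{t+1} \mid \mathcal F_t] = -2.0280

For an AR(p) model X_t = c + sum_i phi_i X_{t-i} + eps_t, the
one-step-ahead conditional mean is
  E[X_{t+1} | X_t, ...] = c + sum_i phi_i X_{t+1-i}.
Substitute known values:
  E[X_{t+1} | ...] = -1 + (-0.112) * (-4) + (-0.369) * (6) + (0.369) * (2)
                   = -2.0280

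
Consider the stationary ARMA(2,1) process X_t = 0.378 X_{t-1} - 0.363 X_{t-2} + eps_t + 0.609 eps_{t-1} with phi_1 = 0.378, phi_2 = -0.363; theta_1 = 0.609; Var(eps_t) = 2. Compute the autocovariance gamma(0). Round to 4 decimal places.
\gamma(0) = 4.2639

Multiply the model equation by X_{t-k} and take expectations. With theta_0 = psi_0 = 1 and psi_j the MA(infinity) weights, this gives
  gamma(k) - sum_i phi_i gamma(k-i) = c_k,
  c_k = sigma^2 * sum_{j=k..q} theta_j psi_{j-k}   (c_k = 0 for k > q),
using gamma(-m) = gamma(m).
psi-weights needed (psi_j = theta_j + sum_i phi_i psi_{j-i}):
  psi_1 = theta_1 + phi_1 = 0.609 + (0.378) = 0.987
Right-hand sides:
  c_0 = sigma^2 (1 + theta_1 psi_1) = 2 * (1 + (0.609)(0.987)) = 2 * 1.601083 = 3.202166
  c_1 = sigma^2 theta_1 = 2 * (0.609) = 1.218
  c_2 = 0
Equations for k = 0, 1, 2 (AR order 2, c_2 = 0):
  (E0) gamma(0) = phi_1 gamma(1) + phi_2 gamma(2) + c_0
  (E1) gamma(1) = phi_1 gamma(0) + phi_2 gamma(1) + c_1
  (E2) gamma(2) = phi_1 gamma(1) + phi_2 gamma(0)
From (E1): gamma(1) = A gamma(0) + B with
  A = phi_1 / (1 - phi_2) = 0.378 / 1.363 = 0.277329,   B = c_1 / (1 - phi_2) = 1.218 / 1.363 = 0.893617.
Insert (E2) into (E0): gamma(0) (1 - phi_2^2) = phi_1 (1 + phi_2) gamma(1) + c_0.
  phi_1 (1 + phi_2) = (0.378)(0.637) = 0.240786,   1 - phi_2^2 = 0.868231.
Replace gamma(1) by A gamma(0) + B and collect gamma(0):
  gamma(0) [0.868231 - (0.240786)(0.277329)] = (0.240786)(0.893617) + 3.202166
  gamma(0) * 0.801454 = 3.417336
  gamma(0) = 3.417336 / 0.801454 = 4.263921.
Therefore gamma(0) = 4.2639 (to 4 decimal places).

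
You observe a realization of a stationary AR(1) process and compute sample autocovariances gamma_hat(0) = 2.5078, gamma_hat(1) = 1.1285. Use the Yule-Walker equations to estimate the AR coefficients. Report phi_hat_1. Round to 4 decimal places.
\hat\phi_{1} = 0.4500

The Yule-Walker equations for an AR(p) process read, in matrix form,
  Gamma_p phi = r_p,   with   (Gamma_p)_{ij} = gamma(|i - j|),
                       (r_p)_i = gamma(i),   i,j = 1..p.
Substitute the sample gammas (Toeplitz matrix and right-hand side of size 1):
  Gamma_p = [[2.5078]]
  r_p     = [1.1285]
With p = 1 this is the single equation gamma(0) phi_1 = gamma(1):
  phi_hat_1 = gamma(1) / gamma(0) = 1.1285 / 2.5078 = 0.4500.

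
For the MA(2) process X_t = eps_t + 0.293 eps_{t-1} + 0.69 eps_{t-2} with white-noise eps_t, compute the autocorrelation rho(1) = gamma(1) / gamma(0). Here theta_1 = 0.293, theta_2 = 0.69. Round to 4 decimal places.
\rho(1) = 0.3170

For an MA(q) process with theta_0 = 1, the autocovariance is
  gamma(k) = sigma^2 * sum_{i=0..q-k} theta_i * theta_{i+k},
and rho(k) = gamma(k) / gamma(0). Sigma^2 cancels.
  numerator   = (1)*(0.293) + (0.293)*(0.69) = 0.49517.
  denominator = (1)^2 + (0.293)^2 + (0.69)^2 = 1.561949.
  rho(1) = 0.49517 / 1.561949 = 0.3170.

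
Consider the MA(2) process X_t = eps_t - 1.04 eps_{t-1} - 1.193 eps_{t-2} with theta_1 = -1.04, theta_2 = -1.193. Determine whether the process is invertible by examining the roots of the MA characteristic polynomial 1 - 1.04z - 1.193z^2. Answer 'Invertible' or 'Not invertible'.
\text{Not invertible}

The MA(q) characteristic polynomial is P(z) = 1 - 1.04z - 1.193z^2.
Invertibility requires all roots to lie outside the unit circle, i.e. |z| > 1 for every root.
Set 1 + (-1.04) z + (-1.193) z^2 = 0, i.e. a z^2 + b z + c = 0 with a = -1.193, b = -1.04, c = 1.
Discriminant D = b^2 - 4ac = (-1.04)^2 - 4*(-1.193)*1 = 1.0816 - (-4.772) = 5.8536.
D >= 0, so the roots are real: z = (-b +/- sqrt(D)) / (2a) = (1.04 +/- 2.419421) / (-2.386).
  z_1 = (1.04 + 2.419421) / (-2.386) = -1.4499,   |z_1| = 1.4499.
  z_2 = (1.04 - 2.419421) / (-2.386) = 0.5781,   |z_2| = 0.5781.
Moduli of all roots: 1.4499, 0.5781.
All moduli strictly greater than 1? No.
Verdict: Not invertible.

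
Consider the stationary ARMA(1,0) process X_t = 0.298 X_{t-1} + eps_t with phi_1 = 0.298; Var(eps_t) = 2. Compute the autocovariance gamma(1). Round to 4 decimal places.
\gamma(1) = 0.6541

Multiply the model equation by X_{t-k} and take expectations. With theta_0 = psi_0 = 1 and psi_j the MA(infinity) weights, this gives
  gamma(k) - sum_i phi_i gamma(k-i) = c_k,
  c_k = sigma^2 * sum_{j=k..q} theta_j psi_{j-k}   (c_k = 0 for k > q),
using gamma(-m) = gamma(m).
Pure AR (q = 0): c_0 = sigma^2 = 2, c_k = 0 for k >= 1.
Equations for k = 0 and k = 1 (AR order 1):
  gamma(0) = phi_1 gamma(1) + c_0
  gamma(1) = phi_1 gamma(0) + c_1
Substituting the second into the first: gamma(0) (1 - phi_1^2) = c_0 + phi_1 c_1, so
  gamma(0) = c_0 / (1 - phi_1^2) = 2 / (1 - (0.298)^2) = 2 / 0.911196 = 2.194917.
  gamma(1) = phi_1 gamma(0) = (0.298)(2.194917) = 0.654085.
Therefore gamma(1) = 0.6541 (to 4 decimal places).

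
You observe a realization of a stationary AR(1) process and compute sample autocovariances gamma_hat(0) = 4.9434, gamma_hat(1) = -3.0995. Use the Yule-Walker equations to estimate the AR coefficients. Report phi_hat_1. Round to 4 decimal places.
\hat\phi_{1} = -0.6270

The Yule-Walker equations for an AR(p) process read, in matrix form,
  Gamma_p phi = r_p,   with   (Gamma_p)_{ij} = gamma(|i - j|),
                       (r_p)_i = gamma(i),   i,j = 1..p.
Substitute the sample gammas (Toeplitz matrix and right-hand side of size 1):
  Gamma_p = [[4.9434]]
  r_p     = [-3.0995]
With p = 1 this is the single equation gamma(0) phi_1 = gamma(1):
  phi_hat_1 = gamma(1) / gamma(0) = -3.0995 / 4.9434 = -0.6270.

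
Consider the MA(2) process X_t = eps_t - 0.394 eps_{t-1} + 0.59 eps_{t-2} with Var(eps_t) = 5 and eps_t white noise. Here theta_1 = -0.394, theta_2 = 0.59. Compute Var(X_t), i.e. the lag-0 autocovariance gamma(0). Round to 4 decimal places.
\gamma(0) = 7.5167

For an MA(q) process X_t = eps_t + sum_i theta_i eps_{t-i} with
Var(eps_t) = sigma^2, the variance is
  gamma(0) = sigma^2 * (1 + sum_i theta_i^2).
  sum_i theta_i^2 = (-0.394)^2 + (0.59)^2 = 0.155236 + 0.3481 = 0.503336.
  gamma(0) = 5 * (1 + 0.503336) = 5 * 1.503336 = 7.51668, which rounds to 7.5167.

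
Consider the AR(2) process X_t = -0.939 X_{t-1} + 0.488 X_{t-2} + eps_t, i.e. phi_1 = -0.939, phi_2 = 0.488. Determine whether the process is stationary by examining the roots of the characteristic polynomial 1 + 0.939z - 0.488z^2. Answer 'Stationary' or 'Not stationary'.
\text{Not stationary}

The AR(p) characteristic polynomial is P(z) = 1 + 0.939z - 0.488z^2.
Stationarity requires all roots to lie outside the unit circle, i.e. |z| > 1 for every root.
Set 1 + (0.939) z + (-0.488) z^2 = 0, i.e. a z^2 + b z + c = 0 with a = -0.488, b = 0.939, c = 1.
Discriminant D = b^2 - 4ac = (0.939)^2 - 4*(-0.488)*1 = 0.881721 - (-1.952) = 2.833721.
D >= 0, so the roots are real: z = (-b +/- sqrt(D)) / (2a) = (-0.939 +/- 1.683366) / (-0.976).
  z_1 = (-0.939 + 1.683366) / (-0.976) = -0.7627,   |z_1| = 0.7627.
  z_2 = (-0.939 - 1.683366) / (-0.976) = 2.6869,   |z_2| = 2.6869.
Moduli of all roots: 0.7627, 2.6869.
All moduli strictly greater than 1? No.
Verdict: Not stationary.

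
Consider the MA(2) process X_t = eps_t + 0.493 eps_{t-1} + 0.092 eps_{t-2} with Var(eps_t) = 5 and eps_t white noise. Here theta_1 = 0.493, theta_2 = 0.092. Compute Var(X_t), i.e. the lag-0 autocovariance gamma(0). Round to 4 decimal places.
\gamma(0) = 6.2576

For an MA(q) process X_t = eps_t + sum_i theta_i eps_{t-i} with
Var(eps_t) = sigma^2, the variance is
  gamma(0) = sigma^2 * (1 + sum_i theta_i^2).
  sum_i theta_i^2 = (0.493)^2 + (0.092)^2 = 0.243049 + 0.008464 = 0.251513.
  gamma(0) = 5 * (1 + 0.251513) = 5 * 1.251513 = 6.257565, which rounds to 6.2576.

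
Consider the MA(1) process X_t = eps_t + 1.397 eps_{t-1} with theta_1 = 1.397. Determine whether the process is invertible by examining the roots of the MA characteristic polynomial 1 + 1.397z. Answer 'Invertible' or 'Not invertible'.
\text{Not invertible}

The MA(q) characteristic polynomial is P(z) = 1 + 1.397z.
Invertibility requires all roots to lie outside the unit circle, i.e. |z| > 1 for every root.
This is linear in z: 1 + (1.397) z = 0  =>  z = -1/(1.397) = -0.71582,  |z| = 0.71582.
Moduli of all roots: 0.7158.
All moduli strictly greater than 1? No.
Verdict: Not invertible.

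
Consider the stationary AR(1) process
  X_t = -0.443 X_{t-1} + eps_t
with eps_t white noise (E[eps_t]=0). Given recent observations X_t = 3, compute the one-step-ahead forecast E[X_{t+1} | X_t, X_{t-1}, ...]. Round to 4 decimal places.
E[X_{t+1} \mid \mathcal F_t] = -1.3290

For an AR(p) model X_t = c + sum_i phi_i X_{t-i} + eps_t, the
one-step-ahead conditional mean is
  E[X_{t+1} | X_t, ...] = c + sum_i phi_i X_{t+1-i}.
Substitute known values:
  E[X_{t+1} | ...] = (-0.443) * (3)
                   = -1.3290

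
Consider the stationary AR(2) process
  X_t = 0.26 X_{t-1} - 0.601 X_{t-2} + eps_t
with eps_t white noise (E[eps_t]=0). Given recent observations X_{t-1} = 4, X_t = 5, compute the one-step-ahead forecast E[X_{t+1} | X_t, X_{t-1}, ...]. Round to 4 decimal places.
E[X_{t+1} \mid \mathcal F_t] = -1.1040

For an AR(p) model X_t = c + sum_i phi_i X_{t-i} + eps_t, the
one-step-ahead conditional mean is
  E[X_{t+1} | X_t, ...] = c + sum_i phi_i X_{t+1-i}.
Substitute known values:
  E[X_{t+1} | ...] = (0.26) * (5) + (-0.601) * (4)
                   = -1.1040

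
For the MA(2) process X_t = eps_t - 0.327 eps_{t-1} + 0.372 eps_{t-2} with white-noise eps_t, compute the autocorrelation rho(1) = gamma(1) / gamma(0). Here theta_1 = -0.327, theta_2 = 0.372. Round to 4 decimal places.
\rho(1) = -0.3603

For an MA(q) process with theta_0 = 1, the autocovariance is
  gamma(k) = sigma^2 * sum_{i=0..q-k} theta_i * theta_{i+k},
and rho(k) = gamma(k) / gamma(0). Sigma^2 cancels.
  numerator   = (1)*(-0.327) + (-0.327)*(0.372) = -0.448644.
  denominator = (1)^2 + (-0.327)^2 + (0.372)^2 = 1.245313.
  rho(1) = -0.448644 / 1.245313 = -0.3603.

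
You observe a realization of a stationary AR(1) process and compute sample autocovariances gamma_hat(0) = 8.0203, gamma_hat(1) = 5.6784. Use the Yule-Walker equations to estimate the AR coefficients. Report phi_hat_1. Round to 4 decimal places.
\hat\phi_{1} = 0.7080

The Yule-Walker equations for an AR(p) process read, in matrix form,
  Gamma_p phi = r_p,   with   (Gamma_p)_{ij} = gamma(|i - j|),
                       (r_p)_i = gamma(i),   i,j = 1..p.
Substitute the sample gammas (Toeplitz matrix and right-hand side of size 1):
  Gamma_p = [[8.0203]]
  r_p     = [5.6784]
With p = 1 this is the single equation gamma(0) phi_1 = gamma(1):
  phi_hat_1 = gamma(1) / gamma(0) = 5.6784 / 8.0203 = 0.7080.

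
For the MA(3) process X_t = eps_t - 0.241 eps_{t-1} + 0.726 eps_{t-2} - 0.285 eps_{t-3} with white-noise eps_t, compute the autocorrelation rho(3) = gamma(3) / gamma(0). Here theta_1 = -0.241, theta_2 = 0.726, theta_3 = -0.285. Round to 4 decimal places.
\rho(3) = -0.1710

For an MA(q) process with theta_0 = 1, the autocovariance is
  gamma(k) = sigma^2 * sum_{i=0..q-k} theta_i * theta_{i+k},
and rho(k) = gamma(k) / gamma(0). Sigma^2 cancels.
  numerator   = (1)*(-0.285) = -0.285.
  denominator = (1)^2 + (-0.241)^2 + (0.726)^2 + (-0.285)^2 = 1.666382.
  rho(3) = -0.285 / 1.666382 = -0.1710.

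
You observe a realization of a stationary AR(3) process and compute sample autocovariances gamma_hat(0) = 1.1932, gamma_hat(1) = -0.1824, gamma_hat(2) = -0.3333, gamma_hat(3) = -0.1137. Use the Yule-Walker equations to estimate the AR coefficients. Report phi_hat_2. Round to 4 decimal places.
\hat\phi_{2} = -0.3550

The Yule-Walker equations for an AR(p) process read, in matrix form,
  Gamma_p phi = r_p,   with   (Gamma_p)_{ij} = gamma(|i - j|),
                       (r_p)_i = gamma(i),   i,j = 1..p.
Substitute the sample gammas (Toeplitz matrix and right-hand side of size 3):
  Gamma_p = [[1.1932, -0.1824, -0.3333], [-0.1824, 1.1932, -0.1824], [-0.3333, -0.1824, 1.1932]]
  r_p     = [-0.1824, -0.3333, -0.1137]
Written out (R1..R3):
  (R1) 1.1932 phi_1 - 0.1824 phi_2 - 0.3333 phi_3 = -0.1824
  (R2) -0.1824 phi_1 + 1.1932 phi_2 - 0.1824 phi_3 = -0.3333
  (R3) -0.3333 phi_1 - 0.1824 phi_2 + 1.1932 phi_3 = -0.1137
Gaussian elimination:
  R2 <- R2 - (-0.1824/1.1932) R1 = R2 - (-0.152866) R1:  1.165317 phi_2 - 0.23335 phi_3 = -0.361183
  R3 <- R3 - (-0.3333/1.1932) R1 = R3 - (-0.279333) R1:  -0.23335 phi_2 + 1.100098 phi_3 = -0.16465
  R3 <- R3 - (-0.23335/1.165317) R2 = R3 - (-0.200246) R2:  1.053371 phi_3 = -0.236976
Back-substitution:
  phi_hat_3 = -0.236976 / 1.053371 = -0.224969
  phi_hat_2 = (-0.361183 - (-0.23335)(-0.224969)) / 1.165317 = -0.354993
  phi_hat_1 = (-0.1824 - (-0.1824)(-0.354993) - (-0.3333)(-0.224969)) / 1.1932 = -0.269974
So phi_hat = [-0.2700, -0.3550, -0.2250].
Therefore phi_hat_2 = -0.3550.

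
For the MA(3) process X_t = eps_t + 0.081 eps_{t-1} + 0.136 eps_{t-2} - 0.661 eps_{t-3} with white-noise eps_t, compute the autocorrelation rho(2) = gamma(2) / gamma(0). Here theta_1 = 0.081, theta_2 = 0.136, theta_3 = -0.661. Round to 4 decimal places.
\rho(2) = 0.0564

For an MA(q) process with theta_0 = 1, the autocovariance is
  gamma(k) = sigma^2 * sum_{i=0..q-k} theta_i * theta_{i+k},
and rho(k) = gamma(k) / gamma(0). Sigma^2 cancels.
  numerator   = (1)*(0.136) + (0.081)*(-0.661) = 0.082459.
  denominator = (1)^2 + (0.081)^2 + (0.136)^2 + (-0.661)^2 = 1.461978.
  rho(2) = 0.082459 / 1.461978 = 0.0564.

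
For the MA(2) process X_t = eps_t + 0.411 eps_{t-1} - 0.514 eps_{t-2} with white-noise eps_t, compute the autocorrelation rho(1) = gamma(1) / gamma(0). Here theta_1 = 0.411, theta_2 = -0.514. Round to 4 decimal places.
\rho(1) = 0.1394

For an MA(q) process with theta_0 = 1, the autocovariance is
  gamma(k) = sigma^2 * sum_{i=0..q-k} theta_i * theta_{i+k},
and rho(k) = gamma(k) / gamma(0). Sigma^2 cancels.
  numerator   = (1)*(0.411) + (0.411)*(-0.514) = 0.199746.
  denominator = (1)^2 + (0.411)^2 + (-0.514)^2 = 1.433117.
  rho(1) = 0.199746 / 1.433117 = 0.1394.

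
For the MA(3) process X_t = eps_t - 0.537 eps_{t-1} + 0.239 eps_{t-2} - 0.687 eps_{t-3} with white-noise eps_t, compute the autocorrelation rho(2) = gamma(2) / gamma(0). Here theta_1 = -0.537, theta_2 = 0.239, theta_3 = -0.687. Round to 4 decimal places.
\rho(2) = 0.3345

For an MA(q) process with theta_0 = 1, the autocovariance is
  gamma(k) = sigma^2 * sum_{i=0..q-k} theta_i * theta_{i+k},
and rho(k) = gamma(k) / gamma(0). Sigma^2 cancels.
  numerator   = (1)*(0.239) + (-0.537)*(-0.687) = 0.607919.
  denominator = (1)^2 + (-0.537)^2 + (0.239)^2 + (-0.687)^2 = 1.817459.
  rho(2) = 0.607919 / 1.817459 = 0.3345.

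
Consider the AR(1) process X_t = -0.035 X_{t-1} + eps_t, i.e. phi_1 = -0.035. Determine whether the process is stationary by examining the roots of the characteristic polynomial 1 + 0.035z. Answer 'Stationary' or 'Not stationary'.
\text{Stationary}

The AR(p) characteristic polynomial is P(z) = 1 + 0.035z.
Stationarity requires all roots to lie outside the unit circle, i.e. |z| > 1 for every root.
This is linear in z: 1 + (0.035) z = 0  =>  z = -1/(0.035) = -28.571429,  |z| = 28.571429.
Moduli of all roots: 28.5714.
All moduli strictly greater than 1? Yes.
Verdict: Stationary.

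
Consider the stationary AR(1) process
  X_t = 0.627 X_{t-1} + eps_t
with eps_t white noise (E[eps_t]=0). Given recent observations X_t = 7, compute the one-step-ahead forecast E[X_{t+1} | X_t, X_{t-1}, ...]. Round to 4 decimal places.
E[X_{t+1} \mid \mathcal F_t] = 4.3890

For an AR(p) model X_t = c + sum_i phi_i X_{t-i} + eps_t, the
one-step-ahead conditional mean is
  E[X_{t+1} | X_t, ...] = c + sum_i phi_i X_{t+1-i}.
Substitute known values:
  E[X_{t+1} | ...] = (0.627) * (7)
                   = 4.3890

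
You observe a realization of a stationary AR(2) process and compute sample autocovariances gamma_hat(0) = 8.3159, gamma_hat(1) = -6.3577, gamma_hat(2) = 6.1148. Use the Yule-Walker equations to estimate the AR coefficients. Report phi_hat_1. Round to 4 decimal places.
\hat\phi_{1} = -0.4870

The Yule-Walker equations for an AR(p) process read, in matrix form,
  Gamma_p phi = r_p,   with   (Gamma_p)_{ij} = gamma(|i - j|),
                       (r_p)_i = gamma(i),   i,j = 1..p.
Substitute the sample gammas (Toeplitz matrix and right-hand side of size 2):
  Gamma_p = [[8.3159, -6.3577], [-6.3577, 8.3159]]
  r_p     = [-6.3577, 6.1148]
Written out:
  8.3159 phi_1 - 6.3577 phi_2 = -6.3577
  -6.3577 phi_1 + 8.3159 phi_2 = 6.1148
Solve by Cramer's rule:
  det = gamma(0)^2 - gamma(1)^2 = (8.3159)^2 - (-6.3577)^2 = 69.15419281 - 40.42034929 = 28.73384352
  phi_hat_1 = [gamma(1) gamma(0) - gamma(1) gamma(2)] / det = [(-6.3577)(8.3159) - (-6.3577)(6.1148)] / 28.73384352 = -13.99393347 / 28.73384352 = -0.487
  phi_hat_2 = [gamma(0) gamma(2) - gamma(1)^2] / det = [(8.3159)(6.1148) - (-6.3577)^2] / 28.73384352 = 10.42971603 / 28.73384352 = 0.363
So phi_hat = [-0.4870, 0.3630].
Therefore phi_hat_1 = -0.4870.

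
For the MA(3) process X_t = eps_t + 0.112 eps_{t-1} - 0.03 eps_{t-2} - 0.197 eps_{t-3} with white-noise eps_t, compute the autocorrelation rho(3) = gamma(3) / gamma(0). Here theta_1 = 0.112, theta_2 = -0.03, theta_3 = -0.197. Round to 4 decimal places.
\rho(3) = -0.1872

For an MA(q) process with theta_0 = 1, the autocovariance is
  gamma(k) = sigma^2 * sum_{i=0..q-k} theta_i * theta_{i+k},
and rho(k) = gamma(k) / gamma(0). Sigma^2 cancels.
  numerator   = (1)*(-0.197) = -0.197.
  denominator = (1)^2 + (0.112)^2 + (-0.03)^2 + (-0.197)^2 = 1.052253.
  rho(3) = -0.197 / 1.052253 = -0.1872.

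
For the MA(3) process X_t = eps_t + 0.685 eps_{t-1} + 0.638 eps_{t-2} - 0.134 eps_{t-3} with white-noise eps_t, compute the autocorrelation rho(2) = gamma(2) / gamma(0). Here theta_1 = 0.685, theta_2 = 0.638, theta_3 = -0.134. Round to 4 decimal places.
\rho(2) = 0.2884

For an MA(q) process with theta_0 = 1, the autocovariance is
  gamma(k) = sigma^2 * sum_{i=0..q-k} theta_i * theta_{i+k},
and rho(k) = gamma(k) / gamma(0). Sigma^2 cancels.
  numerator   = (1)*(0.638) + (0.685)*(-0.134) = 0.54621.
  denominator = (1)^2 + (0.685)^2 + (0.638)^2 + (-0.134)^2 = 1.894225.
  rho(2) = 0.54621 / 1.894225 = 0.2884.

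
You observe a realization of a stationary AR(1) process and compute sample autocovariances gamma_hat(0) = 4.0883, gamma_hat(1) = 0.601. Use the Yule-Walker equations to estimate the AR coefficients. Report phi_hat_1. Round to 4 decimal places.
\hat\phi_{1} = 0.1470

The Yule-Walker equations for an AR(p) process read, in matrix form,
  Gamma_p phi = r_p,   with   (Gamma_p)_{ij} = gamma(|i - j|),
                       (r_p)_i = gamma(i),   i,j = 1..p.
Substitute the sample gammas (Toeplitz matrix and right-hand side of size 1):
  Gamma_p = [[4.0883]]
  r_p     = [0.601]
With p = 1 this is the single equation gamma(0) phi_1 = gamma(1):
  phi_hat_1 = gamma(1) / gamma(0) = 0.601 / 4.0883 = 0.1470.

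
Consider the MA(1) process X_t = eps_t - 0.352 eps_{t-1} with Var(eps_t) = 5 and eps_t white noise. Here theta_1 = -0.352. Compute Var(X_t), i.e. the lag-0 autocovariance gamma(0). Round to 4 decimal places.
\gamma(0) = 5.6195

For an MA(q) process X_t = eps_t + sum_i theta_i eps_{t-i} with
Var(eps_t) = sigma^2, the variance is
  gamma(0) = sigma^2 * (1 + sum_i theta_i^2).
  sum_i theta_i^2 = (-0.352)^2 = 0.123904.
  gamma(0) = 5 * (1 + 0.123904) = 5 * 1.123904 = 5.61952, which rounds to 5.6195.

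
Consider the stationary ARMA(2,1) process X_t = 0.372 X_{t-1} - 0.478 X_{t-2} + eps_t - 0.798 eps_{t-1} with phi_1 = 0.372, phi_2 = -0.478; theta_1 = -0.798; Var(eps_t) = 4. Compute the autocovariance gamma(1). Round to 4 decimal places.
\gamma(1) = -0.4390

Multiply the model equation by X_{t-k} and take expectations. With theta_0 = psi_0 = 1 and psi_j the MA(infinity) weights, this gives
  gamma(k) - sum_i phi_i gamma(k-i) = c_k,
  c_k = sigma^2 * sum_{j=k..q} theta_j psi_{j-k}   (c_k = 0 for k > q),
using gamma(-m) = gamma(m).
psi-weights needed (psi_j = theta_j + sum_i phi_i psi_{j-i}):
  psi_1 = theta_1 + phi_1 = -0.798 + (0.372) = -0.426
Right-hand sides:
  c_0 = sigma^2 (1 + theta_1 psi_1) = 4 * (1 + (-0.798)(-0.426)) = 4 * 1.339948 = 5.359792
  c_1 = sigma^2 theta_1 = 4 * (-0.798) = -3.192
  c_2 = 0
Equations for k = 0, 1, 2 (AR order 2, c_2 = 0):
  (E0) gamma(0) = phi_1 gamma(1) + phi_2 gamma(2) + c_0
  (E1) gamma(1) = phi_1 gamma(0) + phi_2 gamma(1) + c_1
  (E2) gamma(2) = phi_1 gamma(1) + phi_2 gamma(0)
From (E1): gamma(1) = A gamma(0) + B with
  A = phi_1 / (1 - phi_2) = 0.372 / 1.478 = 0.251691,   B = c_1 / (1 - phi_2) = -3.192 / 1.478 = -2.159675.
Insert (E2) into (E0): gamma(0) (1 - phi_2^2) = phi_1 (1 + phi_2) gamma(1) + c_0.
  phi_1 (1 + phi_2) = (0.372)(0.522) = 0.194184,   1 - phi_2^2 = 0.771516.
Replace gamma(1) by A gamma(0) + B and collect gamma(0):
  gamma(0) [0.771516 - (0.194184)(0.251691)] = (0.194184)(-2.159675) + 5.359792
  gamma(0) * 0.722642 = 4.940418
  gamma(0) = 4.940418 / 0.722642 = 6.836609.
  gamma(1) = A gamma(0) + B = (0.251691)(6.836609) + (-2.159675) = -0.438959.
Therefore gamma(1) = -0.4390 (to 4 decimal places).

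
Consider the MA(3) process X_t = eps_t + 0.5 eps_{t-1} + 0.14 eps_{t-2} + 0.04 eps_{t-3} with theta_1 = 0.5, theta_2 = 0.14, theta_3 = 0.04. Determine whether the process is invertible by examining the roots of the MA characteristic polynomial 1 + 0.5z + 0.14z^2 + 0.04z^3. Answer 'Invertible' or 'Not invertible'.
\text{Invertible}

The MA(q) characteristic polynomial is P(z) = 1 + 0.5z + 0.14z^2 + 0.04z^3.
Invertibility requires all roots to lie outside the unit circle, i.e. |z| > 1 for every root.
Degree 3: look for a simple real root z0 first, then factor out (1 - z/z0) and solve the remaining quadratic.
Testing z0 = -2.5: P(-2.5) = 1 + (0.5)(-2.5) + (0.14)(-2.5)^2 + (0.04)(-2.5)^3
  = 1 + (-1.25) + (0.875) + (-0.625) = 0.  So z_0 = -2.5 is a root, |z_0| = 2.5.
Divide out the factor (1 + 0.4 z) = (1 - z/z0) (since 1/z0 = -0.4):
  P(z) = (1 + 0.4 z)(1 + (0.1) z + (0.1) z^2)
  [check: z-coef 0.1 - (-0.4) = 0.5; z^2-coef 0.1 - (-0.4)(0.1) = 0.14; z^3-coef -(-0.4)(0.1) = 0.04.]
Remaining roots from the quadratic factor 1 + (0.1) z + (0.1) z^2:
  Set 1 + (0.1) z + (0.1) z^2 = 0, i.e. a z^2 + b z + c = 0 with a = 0.1, b = 0.1, c = 1.
  Discriminant D = b^2 - 4ac = (0.1)^2 - 4*(0.1)*1 = 0.01 - (0.4) = -0.39.
  D < 0, so the roots are the complex-conjugate pair z = (-b +/- i sqrt(-D)) / (2a) = -0.5 +/- 3.1225i.
  For a conjugate pair |z|^2 = z * conj(z) = (product of roots) = c/a = 1/(0.1) = 10, so |z| = sqrt(10) = 3.1623 for both roots.
Moduli of all roots: 2.5000, 3.1623, 3.1623.
All moduli strictly greater than 1? Yes.
Verdict: Invertible.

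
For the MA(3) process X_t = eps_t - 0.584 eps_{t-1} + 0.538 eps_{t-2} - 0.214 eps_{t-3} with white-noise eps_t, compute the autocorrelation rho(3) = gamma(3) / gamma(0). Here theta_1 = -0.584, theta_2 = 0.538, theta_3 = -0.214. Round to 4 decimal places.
\rho(3) = -0.1277

For an MA(q) process with theta_0 = 1, the autocovariance is
  gamma(k) = sigma^2 * sum_{i=0..q-k} theta_i * theta_{i+k},
and rho(k) = gamma(k) / gamma(0). Sigma^2 cancels.
  numerator   = (1)*(-0.214) = -0.214.
  denominator = (1)^2 + (-0.584)^2 + (0.538)^2 + (-0.214)^2 = 1.676296.
  rho(3) = -0.214 / 1.676296 = -0.1277.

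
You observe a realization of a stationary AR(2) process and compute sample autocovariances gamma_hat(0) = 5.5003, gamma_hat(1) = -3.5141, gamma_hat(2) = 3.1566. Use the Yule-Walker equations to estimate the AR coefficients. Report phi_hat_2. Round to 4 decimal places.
\hat\phi_{2} = 0.2800

The Yule-Walker equations for an AR(p) process read, in matrix form,
  Gamma_p phi = r_p,   with   (Gamma_p)_{ij} = gamma(|i - j|),
                       (r_p)_i = gamma(i),   i,j = 1..p.
Substitute the sample gammas (Toeplitz matrix and right-hand side of size 2):
  Gamma_p = [[5.5003, -3.5141], [-3.5141, 5.5003]]
  r_p     = [-3.5141, 3.1566]
Written out:
  5.5003 phi_1 - 3.5141 phi_2 = -3.5141
  -3.5141 phi_1 + 5.5003 phi_2 = 3.1566
Solve by Cramer's rule:
  det = gamma(0)^2 - gamma(1)^2 = (5.5003)^2 - (-3.5141)^2 = 30.25330009 - 12.34889881 = 17.90440128
  phi_hat_1 = [gamma(1) gamma(0) - gamma(1) gamma(2)] / det = [(-3.5141)(5.5003) - (-3.5141)(3.1566)] / 17.90440128 = -8.23599617 / 17.90440128 = -0.46
  phi_hat_2 = [gamma(0) gamma(2) - gamma(1)^2] / det = [(5.5003)(3.1566) - (-3.5141)^2] / 17.90440128 = 5.01334817 / 17.90440128 = 0.28
So phi_hat = [-0.4600, 0.2800].
Therefore phi_hat_2 = 0.2800.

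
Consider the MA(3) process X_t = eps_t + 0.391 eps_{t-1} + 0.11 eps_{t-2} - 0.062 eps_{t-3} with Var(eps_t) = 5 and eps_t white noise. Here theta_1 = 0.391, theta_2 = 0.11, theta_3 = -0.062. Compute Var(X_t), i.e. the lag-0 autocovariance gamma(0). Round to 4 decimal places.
\gamma(0) = 5.8441

For an MA(q) process X_t = eps_t + sum_i theta_i eps_{t-i} with
Var(eps_t) = sigma^2, the variance is
  gamma(0) = sigma^2 * (1 + sum_i theta_i^2).
  sum_i theta_i^2 = (0.391)^2 + (0.11)^2 + (-0.062)^2 = 0.152881 + 0.0121 + 0.003844 = 0.168825.
  gamma(0) = 5 * (1 + 0.168825) = 5 * 1.168825 = 5.844125, which rounds to 5.8441.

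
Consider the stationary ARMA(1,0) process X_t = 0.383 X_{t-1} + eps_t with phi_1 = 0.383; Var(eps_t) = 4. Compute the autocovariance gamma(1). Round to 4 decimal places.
\gamma(1) = 1.7954

Multiply the model equation by X_{t-k} and take expectations. With theta_0 = psi_0 = 1 and psi_j the MA(infinity) weights, this gives
  gamma(k) - sum_i phi_i gamma(k-i) = c_k,
  c_k = sigma^2 * sum_{j=k..q} theta_j psi_{j-k}   (c_k = 0 for k > q),
using gamma(-m) = gamma(m).
Pure AR (q = 0): c_0 = sigma^2 = 4, c_k = 0 for k >= 1.
Equations for k = 0 and k = 1 (AR order 1):
  gamma(0) = phi_1 gamma(1) + c_0
  gamma(1) = phi_1 gamma(0) + c_1
Substituting the second into the first: gamma(0) (1 - phi_1^2) = c_0 + phi_1 c_1, so
  gamma(0) = c_0 / (1 - phi_1^2) = 4 / (1 - (0.383)^2) = 4 / 0.853311 = 4.687623.
  gamma(1) = phi_1 gamma(0) = (0.383)(4.687623) = 1.795359.
Therefore gamma(1) = 1.7954 (to 4 decimal places).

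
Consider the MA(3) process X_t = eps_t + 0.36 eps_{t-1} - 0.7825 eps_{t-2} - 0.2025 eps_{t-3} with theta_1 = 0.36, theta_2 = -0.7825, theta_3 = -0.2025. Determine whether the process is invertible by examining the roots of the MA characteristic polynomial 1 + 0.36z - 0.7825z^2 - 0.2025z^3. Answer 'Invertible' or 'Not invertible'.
\text{Invertible}

The MA(q) characteristic polynomial is P(z) = 1 + 0.36z - 0.7825z^2 - 0.2025z^3.
Invertibility requires all roots to lie outside the unit circle, i.e. |z| > 1 for every root.
Degree 3: look for a simple real root z0 first, then factor out (1 - z/z0) and solve the remaining quadratic.
Testing z0 = -4: P(-4) = 1 + (0.36)(-4) + (-0.7825)(-4)^2 + (-0.2025)(-4)^3
  = 1 + (-1.44) + (-12.52) + (12.96) = 0.  So z_0 = -4 is a root, |z_0| = 4.
Divide out the factor (1 + 0.25 z) = (1 - z/z0) (since 1/z0 = -0.25):
  P(z) = (1 + 0.25 z)(1 + (0.11) z + (-0.81) z^2)
  [check: z-coef 0.11 - (-0.25) = 0.36; z^2-coef -0.81 - (-0.25)(0.11) = -0.7825; z^3-coef -(-0.25)(-0.81) = -0.2025.]
Remaining roots from the quadratic factor 1 + (0.11) z + (-0.81) z^2:
  Set 1 + (0.11) z + (-0.81) z^2 = 0, i.e. a z^2 + b z + c = 0 with a = -0.81, b = 0.11, c = 1.
  Discriminant D = b^2 - 4ac = (0.11)^2 - 4*(-0.81)*1 = 0.0121 - (-3.24) = 3.2521.
  D >= 0, so the roots are real: z = (-b +/- sqrt(D)) / (2a) = (-0.11 +/- 1.803358) / (-1.62).
    z_1 = (-0.11 + 1.803358) / (-1.62) = -1.0453,   |z_1| = 1.0453.
    z_2 = (-0.11 - 1.803358) / (-1.62) = 1.1811,   |z_2| = 1.1811.
Moduli of all roots: 4.0000, 1.0453, 1.1811.
All moduli strictly greater than 1? Yes.
Verdict: Invertible.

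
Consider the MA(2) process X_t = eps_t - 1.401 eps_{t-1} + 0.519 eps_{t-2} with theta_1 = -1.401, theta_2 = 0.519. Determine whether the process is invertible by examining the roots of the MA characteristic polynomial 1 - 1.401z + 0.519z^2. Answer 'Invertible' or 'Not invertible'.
\text{Invertible}

The MA(q) characteristic polynomial is P(z) = 1 - 1.401z + 0.519z^2.
Invertibility requires all roots to lie outside the unit circle, i.e. |z| > 1 for every root.
Set 1 + (-1.401) z + (0.519) z^2 = 0, i.e. a z^2 + b z + c = 0 with a = 0.519, b = -1.401, c = 1.
Discriminant D = b^2 - 4ac = (-1.401)^2 - 4*(0.519)*1 = 1.962801 - (2.076) = -0.113199.
D < 0, so the roots are the complex-conjugate pair z = (-b +/- i sqrt(-D)) / (2a) = 1.3497 +/- 0.3241i.
For a conjugate pair |z|^2 = z * conj(z) = (product of roots) = c/a = 1/(0.519) = 1.926782, so |z| = sqrt(1.926782) = 1.3881 for both roots.
Moduli of all roots: 1.3881, 1.3881.
All moduli strictly greater than 1? Yes.
Verdict: Invertible.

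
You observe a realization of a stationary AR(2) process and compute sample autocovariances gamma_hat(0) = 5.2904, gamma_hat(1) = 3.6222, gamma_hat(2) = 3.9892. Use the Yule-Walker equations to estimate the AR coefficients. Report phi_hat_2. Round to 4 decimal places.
\hat\phi_{2} = 0.5370

The Yule-Walker equations for an AR(p) process read, in matrix form,
  Gamma_p phi = r_p,   with   (Gamma_p)_{ij} = gamma(|i - j|),
                       (r_p)_i = gamma(i),   i,j = 1..p.
Substitute the sample gammas (Toeplitz matrix and right-hand side of size 2):
  Gamma_p = [[5.2904, 3.6222], [3.6222, 5.2904]]
  r_p     = [3.6222, 3.9892]
Written out:
  5.2904 phi_1 + 3.6222 phi_2 = 3.6222
  3.6222 phi_1 + 5.2904 phi_2 = 3.9892
Solve by Cramer's rule:
  det = gamma(0)^2 - gamma(1)^2 = (5.2904)^2 - (3.6222)^2 = 27.98833216 - 13.12033284 = 14.86799932
  phi_hat_1 = [gamma(1) gamma(0) - gamma(1) gamma(2)] / det = [(3.6222)(5.2904) - (3.6222)(3.9892)] / 14.86799932 = 4.71320664 / 14.86799932 = 0.317
  phi_hat_2 = [gamma(0) gamma(2) - gamma(1)^2] / det = [(5.2904)(3.9892) - (3.6222)^2] / 14.86799932 = 7.98413084 / 14.86799932 = 0.537
So phi_hat = [0.3170, 0.5370].
Therefore phi_hat_2 = 0.5370.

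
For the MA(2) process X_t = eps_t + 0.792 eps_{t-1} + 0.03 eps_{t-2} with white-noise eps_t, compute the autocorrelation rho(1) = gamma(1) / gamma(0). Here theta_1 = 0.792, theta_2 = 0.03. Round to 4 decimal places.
\rho(1) = 0.5010

For an MA(q) process with theta_0 = 1, the autocovariance is
  gamma(k) = sigma^2 * sum_{i=0..q-k} theta_i * theta_{i+k},
and rho(k) = gamma(k) / gamma(0). Sigma^2 cancels.
  numerator   = (1)*(0.792) + (0.792)*(0.03) = 0.81576.
  denominator = (1)^2 + (0.792)^2 + (0.03)^2 = 1.628164.
  rho(1) = 0.81576 / 1.628164 = 0.5010.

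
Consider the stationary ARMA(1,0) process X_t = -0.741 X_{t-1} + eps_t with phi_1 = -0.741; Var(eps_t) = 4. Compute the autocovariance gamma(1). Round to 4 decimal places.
\gamma(1) = -6.5732

Multiply the model equation by X_{t-k} and take expectations. With theta_0 = psi_0 = 1 and psi_j the MA(infinity) weights, this gives
  gamma(k) - sum_i phi_i gamma(k-i) = c_k,
  c_k = sigma^2 * sum_{j=k..q} theta_j psi_{j-k}   (c_k = 0 for k > q),
using gamma(-m) = gamma(m).
Pure AR (q = 0): c_0 = sigma^2 = 4, c_k = 0 for k >= 1.
Equations for k = 0 and k = 1 (AR order 1):
  gamma(0) = phi_1 gamma(1) + c_0
  gamma(1) = phi_1 gamma(0) + c_1
Substituting the second into the first: gamma(0) (1 - phi_1^2) = c_0 + phi_1 c_1, so
  gamma(0) = c_0 / (1 - phi_1^2) = 4 / (1 - (-0.741)^2) = 4 / 0.450919 = 8.870773.
  gamma(1) = phi_1 gamma(0) = (-0.741)(8.870773) = -6.573243.
Therefore gamma(1) = -6.5732 (to 4 decimal places).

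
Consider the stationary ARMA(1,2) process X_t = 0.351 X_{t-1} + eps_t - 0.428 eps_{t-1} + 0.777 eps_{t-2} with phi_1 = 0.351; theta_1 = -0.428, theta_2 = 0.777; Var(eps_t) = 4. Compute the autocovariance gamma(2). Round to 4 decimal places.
\gamma(2) = 3.2349

Multiply the model equation by X_{t-k} and take expectations. With theta_0 = psi_0 = 1 and psi_j the MA(infinity) weights, this gives
  gamma(k) - sum_i phi_i gamma(k-i) = c_k,
  c_k = sigma^2 * sum_{j=k..q} theta_j psi_{j-k}   (c_k = 0 for k > q),
using gamma(-m) = gamma(m).
psi-weights needed (psi_j = theta_j + sum_i phi_i psi_{j-i}):
  psi_1 = theta_1 + phi_1 = -0.428 + (0.351) = -0.077
  psi_2 = theta_2 + phi_1 psi_1 = 0.777 + (0.351)(-0.077) = 0.749973
Right-hand sides:
  c_0 = sigma^2 (1 + theta_1 psi_1 + theta_2 psi_2) = 4 * (1 + (-0.428)(-0.077) + (0.777)(0.749973)) = 4 * 1.615685 = 6.46274
  c_1 = sigma^2 (theta_1 + theta_2 psi_1) = 4 * (-0.428 + (0.777)(-0.077)) = -1.951316
  c_2 = sigma^2 theta_2 = 4 * (0.777) = 3.108
Equations for k = 0 and k = 1 (AR order 1):
  gamma(0) = phi_1 gamma(1) + c_0
  gamma(1) = phi_1 gamma(0) + c_1
Substituting the second into the first: gamma(0) (1 - phi_1^2) = c_0 + phi_1 c_1, so
  gamma(0) = (c_0 + phi_1 c_1) / (1 - phi_1^2) = (6.46274 + (0.351)(-1.951316)) / (1 - (0.351)^2) = 5.777828 / 0.876799 = 6.589684.
  gamma(1) = phi_1 gamma(0) + c_1 = (0.351)(6.589684) + (-1.951316) = 0.361663.
For k = 2: gamma(2) = phi_1 gamma(1) + c_2
  = (0.351)(0.361663) + (3.108) = 3.234944.
Therefore gamma(2) = 3.2349 (to 4 decimal places).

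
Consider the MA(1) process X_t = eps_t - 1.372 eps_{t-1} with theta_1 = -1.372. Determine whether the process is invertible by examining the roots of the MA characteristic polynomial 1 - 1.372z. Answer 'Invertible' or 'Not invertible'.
\text{Not invertible}

The MA(q) characteristic polynomial is P(z) = 1 - 1.372z.
Invertibility requires all roots to lie outside the unit circle, i.e. |z| > 1 for every root.
This is linear in z: 1 + (-1.372) z = 0  =>  z = -1/(-1.372) = 0.728863,  |z| = 0.728863.
Moduli of all roots: 0.7289.
All moduli strictly greater than 1? No.
Verdict: Not invertible.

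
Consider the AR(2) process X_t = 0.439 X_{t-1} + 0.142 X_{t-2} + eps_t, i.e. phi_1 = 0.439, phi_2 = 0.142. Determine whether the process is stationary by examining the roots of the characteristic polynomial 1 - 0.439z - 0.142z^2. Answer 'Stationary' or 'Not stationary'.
\text{Stationary}

The AR(p) characteristic polynomial is P(z) = 1 - 0.439z - 0.142z^2.
Stationarity requires all roots to lie outside the unit circle, i.e. |z| > 1 for every root.
Set 1 + (-0.439) z + (-0.142) z^2 = 0, i.e. a z^2 + b z + c = 0 with a = -0.142, b = -0.439, c = 1.
Discriminant D = b^2 - 4ac = (-0.439)^2 - 4*(-0.142)*1 = 0.192721 - (-0.568) = 0.760721.
D >= 0, so the roots are real: z = (-b +/- sqrt(D)) / (2a) = (0.439 +/- 0.872193) / (-0.284).
  z_1 = (0.439 + 0.872193) / (-0.284) = -4.6169,   |z_1| = 4.6169.
  z_2 = (0.439 - 0.872193) / (-0.284) = 1.5253,   |z_2| = 1.5253.
Moduli of all roots: 4.6169, 1.5253.
All moduli strictly greater than 1? Yes.
Verdict: Stationary.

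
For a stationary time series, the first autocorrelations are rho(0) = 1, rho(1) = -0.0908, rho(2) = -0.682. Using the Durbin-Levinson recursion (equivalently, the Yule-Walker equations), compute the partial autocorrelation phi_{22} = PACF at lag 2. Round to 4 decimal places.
\phi_{22} = -0.6960

The PACF at lag k is phi_{kk}, the last component of the solution
to the Yule-Walker system G_k phi = r_k where
  (G_k)_{ij} = rho(|i - j|), (r_k)_i = rho(i), i,j = 1..k.
Equivalently, Durbin-Levinson gives phi_{kk} iteratively:
  phi_{11} = rho(1)
  phi_{kk} = [rho(k) - sum_{j=1..k-1} phi_{k-1,j} rho(k-j)]
            / [1 - sum_{j=1..k-1} phi_{k-1,j} rho(j)],
  phi_{k,j} = phi_{k-1,j} - phi_{kk} phi_{k-1,k-j},  j = 1..k-1.
Step k = 1:
  phi_11 = rho(1) = -0.0908.
Step k = 2:
  phi_22 = [rho(2) - phi_11 rho(1)] / [1 - phi_11 rho(1)] = [-0.682 - (-0.0908)(-0.0908)] / [1 - (-0.0908)(-0.0908)]
         = -0.69024464 / 0.99175536 = -0.696.
Therefore phi_{22} = -0.6960.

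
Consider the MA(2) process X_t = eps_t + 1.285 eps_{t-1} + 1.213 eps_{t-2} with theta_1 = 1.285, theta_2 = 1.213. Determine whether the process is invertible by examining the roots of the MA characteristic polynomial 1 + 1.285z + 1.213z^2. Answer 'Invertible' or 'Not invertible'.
\text{Not invertible}

The MA(q) characteristic polynomial is P(z) = 1 + 1.285z + 1.213z^2.
Invertibility requires all roots to lie outside the unit circle, i.e. |z| > 1 for every root.
Set 1 + (1.285) z + (1.213) z^2 = 0, i.e. a z^2 + b z + c = 0 with a = 1.213, b = 1.285, c = 1.
Discriminant D = b^2 - 4ac = (1.285)^2 - 4*(1.213)*1 = 1.651225 - (4.852) = -3.200775.
D < 0, so the roots are the complex-conjugate pair z = (-b +/- i sqrt(-D)) / (2a) = -0.5297 +/- 0.7375i.
For a conjugate pair |z|^2 = z * conj(z) = (product of roots) = c/a = 1/(1.213) = 0.824402, so |z| = sqrt(0.824402) = 0.908 for both roots.
Moduli of all roots: 0.9080, 0.9080.
All moduli strictly greater than 1? No.
Verdict: Not invertible.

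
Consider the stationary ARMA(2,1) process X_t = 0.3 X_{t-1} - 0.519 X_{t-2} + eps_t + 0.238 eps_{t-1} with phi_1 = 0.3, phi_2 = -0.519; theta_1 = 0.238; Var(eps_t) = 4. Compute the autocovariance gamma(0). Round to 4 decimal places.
\gamma(0) = 6.5551

Multiply the model equation by X_{t-k} and take expectations. With theta_0 = psi_0 = 1 and psi_j the MA(infinity) weights, this gives
  gamma(k) - sum_i phi_i gamma(k-i) = c_k,
  c_k = sigma^2 * sum_{j=k..q} theta_j psi_{j-k}   (c_k = 0 for k > q),
using gamma(-m) = gamma(m).
psi-weights needed (psi_j = theta_j + sum_i phi_i psi_{j-i}):
  psi_1 = theta_1 + phi_1 = 0.238 + (0.3) = 0.538
Right-hand sides:
  c_0 = sigma^2 (1 + theta_1 psi_1) = 4 * (1 + (0.238)(0.538)) = 4 * 1.128044 = 4.512176
  c_1 = sigma^2 theta_1 = 4 * (0.238) = 0.952
  c_2 = 0
Equations for k = 0, 1, 2 (AR order 2, c_2 = 0):
  (E0) gamma(0) = phi_1 gamma(1) + phi_2 gamma(2) + c_0
  (E1) gamma(1) = phi_1 gamma(0) + phi_2 gamma(1) + c_1
  (E2) gamma(2) = phi_1 gamma(1) + phi_2 gamma(0)
From (E1): gamma(1) = A gamma(0) + B with
  A = phi_1 / (1 - phi_2) = 0.3 / 1.519 = 0.197498,   B = c_1 / (1 - phi_2) = 0.952 / 1.519 = 0.626728.
Insert (E2) into (E0): gamma(0) (1 - phi_2^2) = phi_1 (1 + phi_2) gamma(1) + c_0.
  phi_1 (1 + phi_2) = (0.3)(0.481) = 0.1443,   1 - phi_2^2 = 0.730639.
Replace gamma(1) by A gamma(0) + B and collect gamma(0):
  gamma(0) [0.730639 - (0.1443)(0.197498)] = (0.1443)(0.626728) + 4.512176
  gamma(0) * 0.70214 = 4.602613
  gamma(0) = 4.602613 / 0.70214 = 6.555121.
Therefore gamma(0) = 6.5551 (to 4 decimal places).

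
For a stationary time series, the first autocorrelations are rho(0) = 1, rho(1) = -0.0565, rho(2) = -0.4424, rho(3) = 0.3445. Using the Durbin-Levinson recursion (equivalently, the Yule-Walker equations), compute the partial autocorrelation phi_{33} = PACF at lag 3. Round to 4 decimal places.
\phi_{33} = 0.3549

The PACF at lag k is phi_{kk}, the last component of the solution
to the Yule-Walker system G_k phi = r_k where
  (G_k)_{ij} = rho(|i - j|), (r_k)_i = rho(i), i,j = 1..k.
Equivalently, Durbin-Levinson gives phi_{kk} iteratively:
  phi_{11} = rho(1)
  phi_{kk} = [rho(k) - sum_{j=1..k-1} phi_{k-1,j} rho(k-j)]
            / [1 - sum_{j=1..k-1} phi_{k-1,j} rho(j)],
  phi_{k,j} = phi_{k-1,j} - phi_{kk} phi_{k-1,k-j},  j = 1..k-1.
Step k = 1:
  phi_11 = rho(1) = -0.0565.
Step k = 2:
  phi_22 = [rho(2) - phi_11 rho(1)] / [1 - phi_11 rho(1)] = [-0.4424 - (-0.0565)(-0.0565)] / [1 - (-0.0565)(-0.0565)]
         = -0.44559225 / 0.99680775 = -0.447019.
  Update: phi_21 = phi_11 - phi_22 phi_11 = -0.0565 - (-0.447019)(-0.0565) = -0.081757.
Step k = 3:
  phi_33 = [rho(3) - phi_21 rho(2) - phi_22 rho(1)] / [1 - phi_21 rho(1) - phi_22 rho(2)]
    numerator   = 0.3445 - (-0.081757)(-0.4424) - (-0.447019)(-0.0565) = 0.2830743
    denominator = 1 - (-0.081757)(-0.0565) - (-0.447019)(-0.4424) = 0.79761944
  phi_33 = 0.2830743 / 0.79761944 = 0.3549.
Therefore phi_{33} = 0.3549.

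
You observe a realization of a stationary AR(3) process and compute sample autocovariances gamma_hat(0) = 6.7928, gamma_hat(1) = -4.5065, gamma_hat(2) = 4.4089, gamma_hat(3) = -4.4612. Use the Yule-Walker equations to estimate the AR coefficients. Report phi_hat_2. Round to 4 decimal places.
\hat\phi_{2} = 0.2530

The Yule-Walker equations for an AR(p) process read, in matrix form,
  Gamma_p phi = r_p,   with   (Gamma_p)_{ij} = gamma(|i - j|),
                       (r_p)_i = gamma(i),   i,j = 1..p.
Substitute the sample gammas (Toeplitz matrix and right-hand side of size 3):
  Gamma_p = [[6.7928, -4.5065, 4.4089], [-4.5065, 6.7928, -4.5065], [4.4089, -4.5065, 6.7928]]
  r_p     = [-4.5065, 4.4089, -4.4612]
Written out (R1..R3):
  (R1) 6.7928 phi_1 - 4.5065 phi_2 + 4.4089 phi_3 = -4.5065
  (R2) -4.5065 phi_1 + 6.7928 phi_2 - 4.5065 phi_3 = 4.4089
  (R3) 4.4089 phi_1 - 4.5065 phi_2 + 6.7928 phi_3 = -4.4612
Gaussian elimination:
  R2 <- R2 - (-4.5065/6.7928) R1 = R2 - (-0.663423) R1:  3.803084 phi_2 - 1.581534 phi_3 = 1.419184
  R3 <- R3 - (4.4089/6.7928) R1 = R3 - (0.649055) R1:  -1.581534 phi_2 + 3.931182 phi_3 = -1.536234
  R3 <- R3 - (-1.581534/3.803084) R2 = R3 - (-0.415856) R2:  3.273492 phi_3 = -0.946058
Back-substitution:
  phi_hat_3 = -0.946058 / 3.273492 = -0.289006
  phi_hat_2 = (1.419184 - (-1.581534)(-0.289006)) / 3.803084 = 0.252982
  phi_hat_1 = (-4.5065 - (-4.5065)(0.252982) - (4.4089)(-0.289006)) / 6.7928 = -0.308008
So phi_hat = [-0.3080, 0.2530, -0.2890].
Therefore phi_hat_2 = 0.2530.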